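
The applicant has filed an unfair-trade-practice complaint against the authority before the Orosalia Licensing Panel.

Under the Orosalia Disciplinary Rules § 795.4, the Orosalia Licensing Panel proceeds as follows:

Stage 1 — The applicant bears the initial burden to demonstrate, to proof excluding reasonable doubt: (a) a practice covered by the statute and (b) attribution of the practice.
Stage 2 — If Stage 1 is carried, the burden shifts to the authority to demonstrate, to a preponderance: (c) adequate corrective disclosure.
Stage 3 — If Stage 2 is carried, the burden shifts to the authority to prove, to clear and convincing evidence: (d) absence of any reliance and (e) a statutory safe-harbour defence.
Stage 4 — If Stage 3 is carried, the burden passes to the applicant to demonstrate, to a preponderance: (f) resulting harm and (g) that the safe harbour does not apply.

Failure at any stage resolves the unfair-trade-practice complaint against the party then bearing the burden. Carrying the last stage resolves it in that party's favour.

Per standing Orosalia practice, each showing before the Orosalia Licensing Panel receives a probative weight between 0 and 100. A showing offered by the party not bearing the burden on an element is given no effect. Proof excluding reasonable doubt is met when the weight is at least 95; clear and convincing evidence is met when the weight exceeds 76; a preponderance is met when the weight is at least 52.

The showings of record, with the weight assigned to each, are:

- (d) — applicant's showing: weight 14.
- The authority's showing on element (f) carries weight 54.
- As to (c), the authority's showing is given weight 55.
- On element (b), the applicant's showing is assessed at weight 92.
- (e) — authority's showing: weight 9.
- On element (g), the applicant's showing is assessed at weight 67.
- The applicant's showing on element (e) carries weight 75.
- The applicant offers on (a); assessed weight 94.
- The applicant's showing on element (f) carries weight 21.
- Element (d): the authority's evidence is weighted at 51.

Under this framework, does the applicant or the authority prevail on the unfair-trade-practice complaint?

Stage 1 — burden on applicant; standard: proof excluding reasonable doubt (weight is at least 95).
    (a): 94 < 95 [not met]
    (b): 92 < 95 [not met]
  Stage 1 not carried; the applicant fails its burden.
So the authority prevails.

authority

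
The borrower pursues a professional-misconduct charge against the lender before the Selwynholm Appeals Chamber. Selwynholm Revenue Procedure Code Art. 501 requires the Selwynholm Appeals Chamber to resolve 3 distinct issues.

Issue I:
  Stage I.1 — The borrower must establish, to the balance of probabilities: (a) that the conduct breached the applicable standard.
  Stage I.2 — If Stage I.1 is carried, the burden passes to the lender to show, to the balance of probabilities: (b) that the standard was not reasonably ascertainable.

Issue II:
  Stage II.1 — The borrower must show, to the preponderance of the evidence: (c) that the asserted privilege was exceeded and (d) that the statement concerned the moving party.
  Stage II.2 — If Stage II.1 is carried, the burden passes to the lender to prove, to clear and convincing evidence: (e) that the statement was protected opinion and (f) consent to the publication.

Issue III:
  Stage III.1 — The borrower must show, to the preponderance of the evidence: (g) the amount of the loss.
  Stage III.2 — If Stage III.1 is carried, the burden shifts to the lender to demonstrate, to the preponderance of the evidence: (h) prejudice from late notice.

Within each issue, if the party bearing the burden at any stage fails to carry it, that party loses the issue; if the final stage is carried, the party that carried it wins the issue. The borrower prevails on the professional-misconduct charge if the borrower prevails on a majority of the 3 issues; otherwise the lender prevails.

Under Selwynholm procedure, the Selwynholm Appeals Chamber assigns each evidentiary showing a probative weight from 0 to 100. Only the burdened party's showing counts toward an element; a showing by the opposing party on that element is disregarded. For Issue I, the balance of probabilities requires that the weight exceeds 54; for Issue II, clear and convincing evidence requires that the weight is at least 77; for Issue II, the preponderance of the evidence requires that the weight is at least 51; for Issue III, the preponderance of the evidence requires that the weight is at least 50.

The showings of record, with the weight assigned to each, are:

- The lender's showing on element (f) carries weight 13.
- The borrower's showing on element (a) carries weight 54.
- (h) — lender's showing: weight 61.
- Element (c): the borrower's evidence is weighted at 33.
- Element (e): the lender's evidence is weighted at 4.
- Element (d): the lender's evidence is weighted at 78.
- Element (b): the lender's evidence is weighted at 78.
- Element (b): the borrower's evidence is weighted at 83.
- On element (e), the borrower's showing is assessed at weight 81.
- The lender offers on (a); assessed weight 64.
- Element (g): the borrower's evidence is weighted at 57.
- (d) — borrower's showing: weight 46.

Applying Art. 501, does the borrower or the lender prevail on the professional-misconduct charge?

— Issue I —
Stage I.1 — burden on borrower; standard: the balance of probabilities (weight exceeds 54).
    (a): 54 (lender's 64 disregarded) ≤ 54 [not met]
  Not every element is met, so the borrower fails to carry Stage I.1.
The lender prevails on this issue.
— Issue II —
Stage II.1 (borrower, the preponderance of the evidence, weight is at least 51): (c) 33 < 51 — fails; (d) 46 (lender's 78 disregarded) < 51 — fails.
  Stage II.1 not carried; the borrower fails its burden.
The analysis ends at Stage II.1; the lender prevails on this issue.
— Issue III —
At Stage III.1 the borrower must meet the preponderance of the evidence (weight is at least 50): on (g) the weight is 57, which does reach 50, so (g) meets the standard.
  All elements met. The burden passes to the lender.
At Stage III.2 the lender must meet the preponderance of the evidence (weight is at least 50): on (h) the weight is 61, which does reach 50, so (h) meets the standard.
  All elements met at the final stage.
With every stage satisfied, the lender prevails on this issue.
Per-issue: Issue I → lender; Issue II → lender; Issue III → lender. The borrower must prevail on a majority of issues; overall, the lender prevails.

lender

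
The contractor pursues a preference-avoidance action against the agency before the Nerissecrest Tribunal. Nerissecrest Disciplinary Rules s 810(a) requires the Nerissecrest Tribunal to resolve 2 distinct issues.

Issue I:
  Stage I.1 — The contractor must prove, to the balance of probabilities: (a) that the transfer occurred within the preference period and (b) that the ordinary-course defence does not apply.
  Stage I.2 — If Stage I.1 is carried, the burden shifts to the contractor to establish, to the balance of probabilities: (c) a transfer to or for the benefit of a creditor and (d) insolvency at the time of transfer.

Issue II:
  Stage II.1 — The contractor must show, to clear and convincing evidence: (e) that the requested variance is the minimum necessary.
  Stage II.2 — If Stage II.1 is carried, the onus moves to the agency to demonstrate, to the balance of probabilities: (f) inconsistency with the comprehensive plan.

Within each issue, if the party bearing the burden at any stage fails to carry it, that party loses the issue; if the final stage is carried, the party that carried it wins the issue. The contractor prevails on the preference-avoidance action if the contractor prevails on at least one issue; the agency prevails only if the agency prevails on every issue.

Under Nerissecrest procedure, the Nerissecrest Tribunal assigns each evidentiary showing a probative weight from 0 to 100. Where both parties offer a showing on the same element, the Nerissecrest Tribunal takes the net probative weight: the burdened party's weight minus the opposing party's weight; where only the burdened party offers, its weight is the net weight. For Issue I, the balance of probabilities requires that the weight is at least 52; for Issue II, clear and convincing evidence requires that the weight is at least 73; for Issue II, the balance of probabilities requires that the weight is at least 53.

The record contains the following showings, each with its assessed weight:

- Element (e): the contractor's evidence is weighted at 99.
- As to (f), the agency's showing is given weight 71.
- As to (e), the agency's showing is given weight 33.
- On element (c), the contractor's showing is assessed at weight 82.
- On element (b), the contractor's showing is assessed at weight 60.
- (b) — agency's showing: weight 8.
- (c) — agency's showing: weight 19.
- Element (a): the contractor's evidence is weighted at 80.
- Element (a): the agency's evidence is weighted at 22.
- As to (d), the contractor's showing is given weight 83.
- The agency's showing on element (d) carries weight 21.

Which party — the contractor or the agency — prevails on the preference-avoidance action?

contractor

— Issue I —
Stage I.1 — burden on contractor; standard: the balance of probabilities (weight is at least 52).
    (a): 80 − 22 = 58 ≥ 52 [met]
    (b): 60 − 8 = 52 ≥ 52 [met]
  All elements met. The contractor retains the burden for Stage I.2.
Stage I.2 — burden on contractor; standard: the balance of probabilities (weight is at least 52).
    (c): 82 − 19 = 63 ≥ 52 [met]
    (d): 83 − 21 = 62 ≥ 52 [met]
  Stage I.2 carried; the final stage is satisfied.
Every stage carried; the contractor prevails on this issue.
— Issue II —
At Stage II.1 the contractor must meet clear and convincing evidence (weight is at least 73): on (e) the weight is 99 less the opposing 33 gives net 66, < 73, so (e) does not meet the standard.
  Not every element is met, so the contractor fails to carry Stage II.1.
So the agency prevails on this issue.
Per-issue: Issue I → contractor; Issue II → agency. The contractor must prevail on at least one issue; overall, the contractor prevails.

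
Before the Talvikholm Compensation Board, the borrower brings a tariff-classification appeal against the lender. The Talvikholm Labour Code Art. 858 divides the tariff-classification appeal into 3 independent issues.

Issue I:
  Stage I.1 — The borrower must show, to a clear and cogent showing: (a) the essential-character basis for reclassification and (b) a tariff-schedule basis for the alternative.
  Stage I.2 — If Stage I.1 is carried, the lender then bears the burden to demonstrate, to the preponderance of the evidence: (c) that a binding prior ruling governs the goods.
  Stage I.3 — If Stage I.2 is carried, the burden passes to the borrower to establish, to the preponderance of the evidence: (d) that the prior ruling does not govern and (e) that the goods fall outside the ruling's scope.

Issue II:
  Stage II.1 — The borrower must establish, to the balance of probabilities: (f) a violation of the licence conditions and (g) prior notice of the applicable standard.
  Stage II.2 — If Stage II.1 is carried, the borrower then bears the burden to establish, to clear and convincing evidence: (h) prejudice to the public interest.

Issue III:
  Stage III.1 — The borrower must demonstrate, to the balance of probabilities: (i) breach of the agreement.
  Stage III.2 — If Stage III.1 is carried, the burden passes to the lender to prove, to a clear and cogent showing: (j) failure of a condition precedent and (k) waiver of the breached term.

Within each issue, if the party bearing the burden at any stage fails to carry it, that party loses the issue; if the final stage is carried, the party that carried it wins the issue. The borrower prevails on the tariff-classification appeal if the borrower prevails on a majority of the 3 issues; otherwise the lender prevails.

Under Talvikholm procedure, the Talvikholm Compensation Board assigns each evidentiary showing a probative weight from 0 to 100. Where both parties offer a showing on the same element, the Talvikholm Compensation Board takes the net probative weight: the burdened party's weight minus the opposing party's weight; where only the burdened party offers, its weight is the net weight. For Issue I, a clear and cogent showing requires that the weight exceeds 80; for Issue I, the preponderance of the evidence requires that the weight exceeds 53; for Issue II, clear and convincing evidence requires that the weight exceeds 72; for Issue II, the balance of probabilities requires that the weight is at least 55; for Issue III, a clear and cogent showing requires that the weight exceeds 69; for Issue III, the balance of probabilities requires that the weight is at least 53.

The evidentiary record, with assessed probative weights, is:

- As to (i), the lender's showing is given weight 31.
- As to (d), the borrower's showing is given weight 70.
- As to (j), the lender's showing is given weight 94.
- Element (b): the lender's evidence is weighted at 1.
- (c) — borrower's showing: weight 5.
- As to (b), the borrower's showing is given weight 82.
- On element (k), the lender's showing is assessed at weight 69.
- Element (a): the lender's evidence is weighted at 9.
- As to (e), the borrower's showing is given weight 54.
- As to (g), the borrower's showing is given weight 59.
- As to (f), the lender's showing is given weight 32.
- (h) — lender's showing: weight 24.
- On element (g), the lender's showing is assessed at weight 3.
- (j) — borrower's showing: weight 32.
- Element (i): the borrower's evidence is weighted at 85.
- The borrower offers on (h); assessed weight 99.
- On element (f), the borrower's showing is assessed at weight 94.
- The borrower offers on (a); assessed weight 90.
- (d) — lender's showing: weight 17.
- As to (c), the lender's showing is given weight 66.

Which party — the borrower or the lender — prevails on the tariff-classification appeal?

— Issue I —
Stage I.1 — burden on borrower; standard: a clear and cogent showing (weight exceeds 80).
    (a): 90 − 9 = 81 > 80 [met]
    (b): 82 − 1 = 81 > 80 [met]
  All elements met. The burden passes to the lender.
Stage I.2 — burden on lender; standard: the preponderance of the evidence (weight exceeds 53).
    (c): 66 − 5 = 61 > 53 [met]
  Stage I.2 carried; the burden shifts to the borrower.
Stage I.3 — burden on borrower; standard: the preponderance of the evidence (weight exceeds 53).
    (d): 70 − 17 = 53 ≤ 53 [not met]
    (e): 54 > 53 [met]
  The borrower does not carry Stage I.3.
So the lender prevails on this issue.
— Issue II —
Stage II.1 (borrower, the balance of probabilities, weight is at least 55): (f) net 94−32=62 ≥ 55 — meets; (g) net 59−3=56 ≥ 55 — meets.
  Stage II.1 is satisfied; the borrower continues to bear the burden.
Stage II.2 (borrower, clear and convincing evidence, weight exceeds 72): (h) net 99−24=75 > 72 — meets.
  The borrower carries the last stage.
With every stage satisfied, the borrower prevails on this issue.
— Issue III —
At Stage III.1 the borrower must meet the balance of probabilities (weight is at least 53): on (i) the weight is 85 less the opposing 31 gives net 54, ≥ 53, so (i) meets the standard.
  Stage III.1 is satisfied; the onus moves to the lender.
At Stage III.2 the lender must meet a clear and cogent showing (weight exceeds 69): on (j) the weight is 94 less the opposing 32 gives net 62, which does not exceed 69, so (j) does not meet the standard; on (k) the weight is 69, ≤ 69, so (k) does not meet the standard.
  Stage III.2 not carried; the lender fails its burden.
The borrower prevails on this issue.
Per-issue: Issue I → lender; Issue II → borrower; Issue III → borrower. The borrower must prevail on a majority of issues; overall, the borrower prevails.

borrower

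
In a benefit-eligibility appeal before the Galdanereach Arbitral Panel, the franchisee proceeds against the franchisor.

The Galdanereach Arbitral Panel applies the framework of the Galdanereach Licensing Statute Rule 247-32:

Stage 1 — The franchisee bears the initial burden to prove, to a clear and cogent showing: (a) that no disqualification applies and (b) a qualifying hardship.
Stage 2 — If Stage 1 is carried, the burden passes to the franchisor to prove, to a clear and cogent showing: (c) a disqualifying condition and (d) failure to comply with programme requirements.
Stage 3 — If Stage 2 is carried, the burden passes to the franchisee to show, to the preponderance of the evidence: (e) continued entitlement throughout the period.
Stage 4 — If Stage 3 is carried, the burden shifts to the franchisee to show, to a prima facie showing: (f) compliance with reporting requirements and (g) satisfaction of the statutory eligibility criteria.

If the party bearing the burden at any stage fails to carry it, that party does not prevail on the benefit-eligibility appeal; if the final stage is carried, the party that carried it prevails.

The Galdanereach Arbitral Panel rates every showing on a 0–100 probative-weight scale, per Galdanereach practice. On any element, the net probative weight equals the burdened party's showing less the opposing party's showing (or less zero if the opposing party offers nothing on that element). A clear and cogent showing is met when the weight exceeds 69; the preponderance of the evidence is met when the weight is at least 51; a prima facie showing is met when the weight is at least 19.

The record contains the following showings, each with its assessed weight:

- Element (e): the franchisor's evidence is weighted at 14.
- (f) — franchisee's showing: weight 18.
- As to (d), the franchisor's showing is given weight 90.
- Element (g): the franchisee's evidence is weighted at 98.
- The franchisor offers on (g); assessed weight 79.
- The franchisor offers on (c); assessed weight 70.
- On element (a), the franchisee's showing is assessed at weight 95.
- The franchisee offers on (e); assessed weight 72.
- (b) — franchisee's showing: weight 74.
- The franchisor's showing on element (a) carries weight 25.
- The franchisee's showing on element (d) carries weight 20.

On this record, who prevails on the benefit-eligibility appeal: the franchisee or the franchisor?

Stage 1 (franchisee, a clear and cogent showing, weight exceeds 69): (a) net 95−25=70 > 69 — meets; (b) 74 > 69 — meets.
  The franchisee carries Stage 1; the franchisor now bears the burden.
Stage 2 (franchisor, a clear and cogent showing, weight exceeds 69): (c) 70 > 69 — meets; (d) net 90−20=70 > 69 — meets.
  Stage 2 is satisfied; the onus moves to the franchisee.
Stage 3 (franchisee, the preponderance of the evidence, weight is at least 51): (e) net 72−14=58 ≥ 51 — meets.
  Stage 3 carried; the burden remains with the franchisee.
Stage 4 (franchisee, a prima facie showing, weight is at least 19): (f) 18 < 19 — fails; (g) net 98−79=19 ≥ 19 — meets.
  Not every element is met, so the franchisee fails to carry Stage 4.
The analysis ends at Stage 4; the franchisor prevails.

franchisor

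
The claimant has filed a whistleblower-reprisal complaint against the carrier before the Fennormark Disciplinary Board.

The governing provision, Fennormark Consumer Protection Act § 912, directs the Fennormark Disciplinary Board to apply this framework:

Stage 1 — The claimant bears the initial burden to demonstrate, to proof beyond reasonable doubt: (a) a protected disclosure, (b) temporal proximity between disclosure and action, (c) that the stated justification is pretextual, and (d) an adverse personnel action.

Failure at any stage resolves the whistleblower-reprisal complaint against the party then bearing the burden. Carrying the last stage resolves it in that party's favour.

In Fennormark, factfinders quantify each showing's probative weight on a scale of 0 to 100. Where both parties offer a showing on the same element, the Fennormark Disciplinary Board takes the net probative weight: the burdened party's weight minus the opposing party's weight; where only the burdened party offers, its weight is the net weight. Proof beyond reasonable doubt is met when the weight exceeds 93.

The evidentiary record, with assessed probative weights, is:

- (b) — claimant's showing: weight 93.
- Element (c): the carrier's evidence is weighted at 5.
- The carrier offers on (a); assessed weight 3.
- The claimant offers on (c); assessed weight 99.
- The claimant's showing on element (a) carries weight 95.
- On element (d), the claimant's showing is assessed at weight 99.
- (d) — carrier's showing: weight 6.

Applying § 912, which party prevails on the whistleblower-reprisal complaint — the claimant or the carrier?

Stage 1 (claimant, proof beyond reasonable doubt, weight exceeds 93): (a) net 95−3=92 ≤ 93 — fails; (b) 93 ≤ 93 — fails; (c) net 99−5=94 > 93 — meets; (d) net 99−6=93 ≤ 93 — fails.
  The claimant does not carry Stage 1.
So the carrier prevails.

carrier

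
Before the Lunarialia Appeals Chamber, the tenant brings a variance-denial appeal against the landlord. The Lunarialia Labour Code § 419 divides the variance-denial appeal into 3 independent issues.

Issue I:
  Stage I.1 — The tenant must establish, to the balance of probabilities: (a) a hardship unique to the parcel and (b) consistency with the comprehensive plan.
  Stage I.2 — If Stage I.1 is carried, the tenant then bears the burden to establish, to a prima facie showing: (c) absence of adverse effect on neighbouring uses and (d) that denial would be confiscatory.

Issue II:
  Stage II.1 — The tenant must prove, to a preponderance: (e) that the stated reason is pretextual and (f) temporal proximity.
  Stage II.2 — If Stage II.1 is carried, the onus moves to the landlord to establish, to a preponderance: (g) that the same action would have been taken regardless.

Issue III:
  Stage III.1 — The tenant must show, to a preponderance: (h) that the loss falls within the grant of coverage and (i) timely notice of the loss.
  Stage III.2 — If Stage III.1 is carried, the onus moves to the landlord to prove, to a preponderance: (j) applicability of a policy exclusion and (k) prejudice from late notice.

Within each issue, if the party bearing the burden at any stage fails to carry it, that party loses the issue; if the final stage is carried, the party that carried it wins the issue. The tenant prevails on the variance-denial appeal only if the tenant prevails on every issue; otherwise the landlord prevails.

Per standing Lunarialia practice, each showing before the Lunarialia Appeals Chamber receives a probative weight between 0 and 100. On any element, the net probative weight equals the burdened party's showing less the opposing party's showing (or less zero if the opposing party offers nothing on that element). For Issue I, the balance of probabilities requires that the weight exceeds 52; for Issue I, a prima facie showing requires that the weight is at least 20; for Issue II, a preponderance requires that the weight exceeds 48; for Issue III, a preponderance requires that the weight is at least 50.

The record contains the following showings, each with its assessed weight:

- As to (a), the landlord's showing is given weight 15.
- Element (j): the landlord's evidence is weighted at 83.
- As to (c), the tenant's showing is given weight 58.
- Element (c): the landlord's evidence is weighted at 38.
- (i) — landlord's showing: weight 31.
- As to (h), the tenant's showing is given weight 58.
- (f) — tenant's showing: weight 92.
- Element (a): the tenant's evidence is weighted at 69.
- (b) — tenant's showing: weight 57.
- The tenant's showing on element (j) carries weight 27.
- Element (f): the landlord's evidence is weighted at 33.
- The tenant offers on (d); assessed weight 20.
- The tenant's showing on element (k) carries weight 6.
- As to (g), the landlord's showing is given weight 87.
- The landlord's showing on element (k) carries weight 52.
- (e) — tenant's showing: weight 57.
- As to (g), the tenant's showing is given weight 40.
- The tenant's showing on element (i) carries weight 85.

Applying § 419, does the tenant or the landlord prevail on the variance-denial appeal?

tenant

— Issue I —
At Stage I.1 the tenant must meet the balance of probabilities (weight exceeds 52): on (a) the weight is 69 less the opposing 15 gives net 54, which does exceed 52, so (a) meets the standard; on (b) the weight is 57, > 52, so (b) meets the standard.
  Stage I.1 is satisfied; the tenant continues to bear the burden.
At Stage I.2 the tenant must meet a prima facie showing (weight is at least 20): on (c) the weight is 58 less the opposing 38 gives net 20, which does reach 20, so (c) meets the standard; on (d) the weight is 20, ≥ 20, so (d) meets the standard.
  The tenant carries the last stage.
All stages carried — the tenant prevails on this issue.
— Issue II —
Stage II.1 (tenant, a preponderance, weight exceeds 48): (e) 57 > 48 — meets; (f) net 92−33=59 > 48 — meets.
  The tenant carries Stage II.1; the landlord now bears the burden.
Stage II.2 (landlord, a preponderance, weight exceeds 48): (g) net 87−40=47 ≤ 48 — fails.
  Stage II.2 not carried; the landlord fails its burden.
The analysis ends at Stage II.2; the tenant prevails on this issue.
— Issue III —
At Stage III.1 the tenant must meet a preponderance (weight is at least 50): on (h) the weight is 58, ≥ 50, so (h) meets the standard; on (i) the weight is 85 less the opposing 31 gives net 54, which does reach 50, so (i) meets the standard.
  Stage III.1 is satisfied; the onus moves to the landlord.
At Stage III.2 the landlord must meet a preponderance (weight is at least 50): on (j) the weight is 83 less the opposing 27 gives net 56, ≥ 50, so (j) meets the standard; on (k) the weight is 52 less the opposing 6 gives net 46, < 50, so (k) does not meet the standard.
  Stage III.2 not carried; the landlord fails its burden.
So the tenant prevails on this issue.
Per-issue: Issue I → tenant; Issue II → tenant; Issue III → tenant. The tenant must prevail on every issue; overall, the tenant prevails.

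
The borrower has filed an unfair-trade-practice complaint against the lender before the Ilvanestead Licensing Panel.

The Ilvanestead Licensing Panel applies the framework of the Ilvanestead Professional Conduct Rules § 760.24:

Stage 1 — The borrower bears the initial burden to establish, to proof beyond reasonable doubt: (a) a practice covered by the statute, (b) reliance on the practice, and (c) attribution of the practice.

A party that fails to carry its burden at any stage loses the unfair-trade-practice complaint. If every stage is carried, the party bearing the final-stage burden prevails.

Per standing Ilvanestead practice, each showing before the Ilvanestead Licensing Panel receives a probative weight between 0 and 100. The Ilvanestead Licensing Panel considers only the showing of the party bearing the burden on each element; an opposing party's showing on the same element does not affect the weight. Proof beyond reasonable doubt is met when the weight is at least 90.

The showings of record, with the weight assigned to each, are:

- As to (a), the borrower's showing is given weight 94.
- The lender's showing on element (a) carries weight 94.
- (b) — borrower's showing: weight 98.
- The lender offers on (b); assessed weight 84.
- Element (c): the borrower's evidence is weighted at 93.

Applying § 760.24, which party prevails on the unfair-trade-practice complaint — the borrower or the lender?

borrower

Stage 1 — burden on borrower; standard: proof beyond reasonable doubt (weight is at least 90).
    (a): 94 (lender's 94 disregarded) ≥ 90 [met]
    (b): 98 (lender's 84 disregarded) ≥ 90 [met]
    (c): 93 ≥ 90 [met]
  The borrower carries the last stage.
With every stage satisfied, the borrower prevails.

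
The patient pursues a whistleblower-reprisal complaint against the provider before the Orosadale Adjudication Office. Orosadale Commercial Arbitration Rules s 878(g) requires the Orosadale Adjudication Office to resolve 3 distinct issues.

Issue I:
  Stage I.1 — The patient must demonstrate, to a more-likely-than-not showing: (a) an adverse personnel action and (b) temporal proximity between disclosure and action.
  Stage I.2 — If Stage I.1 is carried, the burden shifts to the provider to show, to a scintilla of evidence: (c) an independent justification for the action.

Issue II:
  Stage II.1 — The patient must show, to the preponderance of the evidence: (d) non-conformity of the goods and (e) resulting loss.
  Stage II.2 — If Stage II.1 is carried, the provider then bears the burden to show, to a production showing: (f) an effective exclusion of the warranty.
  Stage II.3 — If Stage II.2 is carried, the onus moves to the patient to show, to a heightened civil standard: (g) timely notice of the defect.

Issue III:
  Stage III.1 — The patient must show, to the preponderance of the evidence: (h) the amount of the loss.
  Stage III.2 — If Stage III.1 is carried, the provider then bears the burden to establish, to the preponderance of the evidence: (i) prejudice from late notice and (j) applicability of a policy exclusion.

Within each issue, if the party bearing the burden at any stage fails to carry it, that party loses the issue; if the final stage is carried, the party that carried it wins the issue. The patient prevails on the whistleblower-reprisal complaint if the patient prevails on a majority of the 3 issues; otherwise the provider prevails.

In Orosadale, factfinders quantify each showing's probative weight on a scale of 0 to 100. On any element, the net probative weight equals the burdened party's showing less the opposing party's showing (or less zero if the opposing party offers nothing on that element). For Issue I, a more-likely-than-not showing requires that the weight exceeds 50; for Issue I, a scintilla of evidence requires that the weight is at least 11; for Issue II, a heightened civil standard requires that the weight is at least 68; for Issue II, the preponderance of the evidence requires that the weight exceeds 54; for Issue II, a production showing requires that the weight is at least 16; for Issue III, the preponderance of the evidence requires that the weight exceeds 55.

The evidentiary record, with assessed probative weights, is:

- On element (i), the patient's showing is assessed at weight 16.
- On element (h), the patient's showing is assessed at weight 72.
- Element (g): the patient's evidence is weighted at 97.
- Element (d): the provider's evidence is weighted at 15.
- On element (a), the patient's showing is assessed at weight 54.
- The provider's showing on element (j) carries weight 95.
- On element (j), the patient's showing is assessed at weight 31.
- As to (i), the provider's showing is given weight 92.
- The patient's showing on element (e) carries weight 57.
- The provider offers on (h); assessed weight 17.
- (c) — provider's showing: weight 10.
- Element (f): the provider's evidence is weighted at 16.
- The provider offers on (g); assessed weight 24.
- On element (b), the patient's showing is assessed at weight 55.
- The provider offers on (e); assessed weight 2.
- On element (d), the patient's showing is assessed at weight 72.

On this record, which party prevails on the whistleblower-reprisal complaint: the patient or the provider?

— Issue I —
Stage I.1 — burden on patient; standard: a more-likely-than-not showing (weight exceeds 50).
    (a): 54 > 50 [met]
    (b): 55 > 50 [met]
  The patient carries Stage I.1; the provider now bears the burden.
Stage I.2 — burden on provider; standard: a scintilla of evidence (weight is at least 11).
    (c): 10 < 11 [not met]
  The provider does not carry Stage I.2.
The patient prevails on this issue.
— Issue II —
Stage II.1 (patient, the preponderance of the evidence, weight exceeds 54): (d) net 72−15=57 > 54 — meets; (e) net 57−2=55 > 54 — meets.
  Stage II.1 is satisfied; the onus moves to the provider.
Stage II.2 (provider, a production showing, weight is at least 16): (f) 16 ≥ 16 — meets.
  All elements met. The burden passes to the patient.
Stage II.3 (patient, a heightened civil standard, weight is at least 68): (g) net 97−24=73 ≥ 68 — meets.
  The patient carries the last stage.
All stages carried — the patient prevails on this issue.
— Issue III —
Stage III.1 — burden on patient; standard: the preponderance of the evidence (weight exceeds 55).
    (h): 72 − 17 = 55 ≤ 55 [not met]
  The patient does not carry Stage III.1.
The analysis ends at Stage III.1; the provider prevails on this issue.
Per-issue: Issue I → patient; Issue II → patient; Issue III → provider. The patient must prevail on a majority of issues; overall, the patient prevails.

patient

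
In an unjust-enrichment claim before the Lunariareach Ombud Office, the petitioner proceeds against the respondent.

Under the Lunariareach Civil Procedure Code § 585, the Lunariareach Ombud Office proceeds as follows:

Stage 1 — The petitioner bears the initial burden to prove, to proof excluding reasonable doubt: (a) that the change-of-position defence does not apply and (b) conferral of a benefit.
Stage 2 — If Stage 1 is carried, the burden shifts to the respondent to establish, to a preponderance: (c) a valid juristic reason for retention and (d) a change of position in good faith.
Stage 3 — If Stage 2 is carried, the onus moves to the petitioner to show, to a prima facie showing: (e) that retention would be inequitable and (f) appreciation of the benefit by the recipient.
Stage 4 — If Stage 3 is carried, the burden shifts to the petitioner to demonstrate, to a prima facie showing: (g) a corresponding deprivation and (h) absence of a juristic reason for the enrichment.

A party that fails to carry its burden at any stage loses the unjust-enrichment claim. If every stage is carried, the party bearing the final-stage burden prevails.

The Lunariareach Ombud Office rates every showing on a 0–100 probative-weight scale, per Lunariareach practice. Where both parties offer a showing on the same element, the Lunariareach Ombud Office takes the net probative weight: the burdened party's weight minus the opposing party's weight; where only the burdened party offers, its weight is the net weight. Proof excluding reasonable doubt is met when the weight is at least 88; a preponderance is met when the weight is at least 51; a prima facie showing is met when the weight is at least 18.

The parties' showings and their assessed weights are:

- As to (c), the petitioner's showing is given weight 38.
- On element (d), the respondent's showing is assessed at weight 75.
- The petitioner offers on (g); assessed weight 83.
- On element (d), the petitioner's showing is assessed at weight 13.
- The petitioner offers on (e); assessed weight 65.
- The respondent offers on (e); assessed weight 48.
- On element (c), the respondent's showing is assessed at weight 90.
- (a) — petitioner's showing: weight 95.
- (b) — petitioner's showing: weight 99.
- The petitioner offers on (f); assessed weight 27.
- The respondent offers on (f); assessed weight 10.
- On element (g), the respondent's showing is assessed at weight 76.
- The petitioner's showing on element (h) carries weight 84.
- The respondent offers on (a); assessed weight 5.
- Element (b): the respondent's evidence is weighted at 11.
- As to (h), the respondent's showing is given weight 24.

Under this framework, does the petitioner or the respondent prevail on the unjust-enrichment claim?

respondent

Stage 1 (petitioner, proof excluding reasonable doubt, weight is at least 88): (a) net 95−5=90 ≥ 88 — meets; (b) net 99−11=88 ≥ 88 — meets.
  All elements met. The burden passes to the respondent.
Stage 2 (respondent, a preponderance, weight is at least 51): (c) net 90−38=52 ≥ 51 — meets; (d) net 75−13=62 ≥ 51 — meets.
  Stage 2 is satisfied; the onus moves to the petitioner.
Stage 3 (petitioner, a prima facie showing, weight is at least 18): (e) net 65−48=17 < 18 — fails; (f) net 27−10=17 < 18 — fails.
  The petitioner does not carry Stage 3.
The respondent prevails.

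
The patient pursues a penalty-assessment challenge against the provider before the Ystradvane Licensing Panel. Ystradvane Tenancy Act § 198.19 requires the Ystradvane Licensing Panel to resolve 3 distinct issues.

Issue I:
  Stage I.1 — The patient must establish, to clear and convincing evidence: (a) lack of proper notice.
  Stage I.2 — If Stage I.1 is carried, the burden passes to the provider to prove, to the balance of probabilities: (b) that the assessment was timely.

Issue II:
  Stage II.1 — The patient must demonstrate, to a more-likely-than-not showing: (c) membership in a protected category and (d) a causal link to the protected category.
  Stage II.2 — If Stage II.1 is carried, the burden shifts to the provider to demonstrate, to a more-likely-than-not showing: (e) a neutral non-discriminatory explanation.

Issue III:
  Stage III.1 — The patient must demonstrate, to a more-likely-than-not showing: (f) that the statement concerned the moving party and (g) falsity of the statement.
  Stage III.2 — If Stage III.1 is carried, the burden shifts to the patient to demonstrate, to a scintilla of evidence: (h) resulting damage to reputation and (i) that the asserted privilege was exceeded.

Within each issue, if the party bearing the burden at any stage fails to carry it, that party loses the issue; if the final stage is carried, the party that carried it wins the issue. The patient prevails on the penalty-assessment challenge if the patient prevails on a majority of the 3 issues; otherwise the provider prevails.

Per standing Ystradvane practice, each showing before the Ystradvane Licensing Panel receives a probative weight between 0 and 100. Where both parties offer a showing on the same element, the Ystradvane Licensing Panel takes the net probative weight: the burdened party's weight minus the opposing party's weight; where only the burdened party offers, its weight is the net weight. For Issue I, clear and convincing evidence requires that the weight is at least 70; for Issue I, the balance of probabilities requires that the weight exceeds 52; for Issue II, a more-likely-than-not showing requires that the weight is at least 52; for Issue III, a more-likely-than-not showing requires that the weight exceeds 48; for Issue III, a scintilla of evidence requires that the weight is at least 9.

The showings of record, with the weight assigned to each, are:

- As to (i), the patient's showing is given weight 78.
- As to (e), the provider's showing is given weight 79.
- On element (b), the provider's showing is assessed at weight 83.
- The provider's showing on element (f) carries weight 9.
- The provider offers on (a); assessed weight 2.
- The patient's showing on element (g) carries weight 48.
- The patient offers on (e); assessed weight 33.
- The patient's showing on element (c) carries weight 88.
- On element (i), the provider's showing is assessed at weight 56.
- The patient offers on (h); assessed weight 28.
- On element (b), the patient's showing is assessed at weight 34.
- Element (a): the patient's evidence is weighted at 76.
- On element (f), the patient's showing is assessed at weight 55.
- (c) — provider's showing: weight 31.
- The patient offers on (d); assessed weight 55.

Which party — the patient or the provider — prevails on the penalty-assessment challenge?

patient

— Issue I —
Stage I.1 — burden on patient; standard: clear and convincing evidence (weight is at least 70).
    (a): 76 − 2 = 74 ≥ 70 [met]
  Stage I.1 carried; the burden shifts to the provider.
Stage I.2 — burden on provider; standard: the balance of probabilities (weight exceeds 52).
    (b): 83 − 34 = 49 ≤ 52 [not met]
  The provider does not carry Stage I.2.
So the patient prevails on this issue.
— Issue II —
At Stage II.1 the patient must meet a more-likely-than-not showing (weight is at least 52): on (c) the weight is 88 less the opposing 31 gives net 57, which does reach 52, so (c) meets the standard; on (d) the weight is 55, ≥ 52, so (d) meets the standard.
  All elements met. The burden passes to the provider.
At Stage II.2 the provider must meet a more-likely-than-not showing (weight is at least 52): on (e) the weight is 79 less the opposing 33 gives net 46, which does not reach 52, so (e) does not meet the standard.
  The provider does not carry Stage II.2.
The patient prevails on this issue.
— Issue III —
Stage III.1 — burden on patient; standard: a more-likely-than-not showing (weight exceeds 48).
    (f): 55 − 9 = 46 ≤ 48 [not met]
    (g): 48 ≤ 48 [not met]
  The patient does not carry Stage III.1.
The analysis ends at Stage III.1; the provider prevails on this issue.
Per-issue: Issue I → patient; Issue II → patient; Issue III → provider. The patient must prevail on a majority of issues; overall, the patient prevails.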